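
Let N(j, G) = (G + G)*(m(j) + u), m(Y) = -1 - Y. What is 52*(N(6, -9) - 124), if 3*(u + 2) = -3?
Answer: 2912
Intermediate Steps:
u = -3 (u = -2 + (⅓)*(-3) = -2 - 1 = -3)
N(j, G) = 2*G*(-4 - j) (N(j, G) = (G + G)*((-1 - j) - 3) = (2*G)*(-4 - j) = 2*G*(-4 - j))
52*(N(6, -9) - 124) = 52*(-2*(-9)*(4 + 6) - 124) = 52*(-2*(-9)*10 - 124) = 52*(180 - 124) = 52*56 = 2912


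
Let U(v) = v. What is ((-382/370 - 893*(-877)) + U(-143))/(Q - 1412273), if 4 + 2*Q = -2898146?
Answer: -144858139/529349380 ≈ -0.27365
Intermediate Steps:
Q = -1449075 (Q = -2 + (½)*(-2898146) = -2 - 1449073 = -1449075)
((-382/370 - 893*(-877)) + U(-143))/(Q - 1412273) = ((-382/370 - 893*(-877)) - 143)/(-1449075 - 1412273) = ((-382*1/370 + 783161) - 143)/(-2861348) = ((-191/185 + 783161) - 143)*(-1/2861348) = (144884594/185 - 143)*(-1/2861348) = (144858139/185)*(-1/2861348) = -144858139/529349380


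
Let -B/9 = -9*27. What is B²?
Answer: 4782969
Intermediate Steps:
B = 2187 (B = -(-81)*27 = -9*(-243) = 2187)
B² = 2187² = 4782969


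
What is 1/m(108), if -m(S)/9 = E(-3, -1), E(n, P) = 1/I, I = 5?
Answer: -5/9 ≈ -0.55556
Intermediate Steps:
E(n, P) = ⅕ (E(n, P) = 1/5 = ⅕)
m(S) = -9/5 (m(S) = -9*⅕ = -9/5)
1/m(108) = 1/(-9/5) = -5/9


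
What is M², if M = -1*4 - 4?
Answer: 64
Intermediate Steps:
M = -8 (M = -4 - 4 = -8)
M² = (-8)² = 64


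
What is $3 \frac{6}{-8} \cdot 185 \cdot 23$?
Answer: $- \frac{38295}{4} \approx -9573.8$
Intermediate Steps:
$3 \frac{6}{-8} \cdot 185 \cdot 23 = 3 \cdot 6 \left(- \frac{1}{8}\right) 185 \cdot 23 = 3 \left(- \frac{3}{4}\right) 185 \cdot 23 = \left(- \frac{9}{4}\right) 185 \cdot 23 = \left(- \frac{1665}{4}\right) 23 = - \frac{38295}{4}$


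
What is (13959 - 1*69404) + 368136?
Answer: 312691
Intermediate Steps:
(13959 - 1*69404) + 368136 = (13959 - 69404) + 368136 = -55445 + 368136 = 312691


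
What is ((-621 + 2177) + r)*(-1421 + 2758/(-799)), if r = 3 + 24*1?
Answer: -1801670871/799 ≈ -2.2549e+6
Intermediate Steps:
r = 27 (r = 3 + 24 = 27)
((-621 + 2177) + r)*(-1421 + 2758/(-799)) = ((-621 + 2177) + 27)*(-1421 + 2758/(-799)) = (1556 + 27)*(-1421 + 2758*(-1/799)) = 1583*(-1421 - 2758/799) = 1583*(-1138137/799) = -1801670871/799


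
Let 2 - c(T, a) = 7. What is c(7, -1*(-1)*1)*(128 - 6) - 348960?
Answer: -349570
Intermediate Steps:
c(T, a) = -5 (c(T, a) = 2 - 1*7 = 2 - 7 = -5)
c(7, -1*(-1)*1)*(128 - 6) - 348960 = -5*(128 - 6) - 348960 = -5*122 - 348960 = -610 - 348960 = -349570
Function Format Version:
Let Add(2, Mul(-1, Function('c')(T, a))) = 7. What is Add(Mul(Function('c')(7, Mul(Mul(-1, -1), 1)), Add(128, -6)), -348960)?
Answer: -349570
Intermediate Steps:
Function('c')(T, a) = -5 (Function('c')(T, a) = Add(2, Mul(-1, 7)) = Add(2, -7) = -5)
Add(Mul(Function('c')(7, Mul(Mul(-1, -1), 1)), Add(128, -6)), -348960) = Add(Mul(-5, Add(128, -6)), -348960) = Add(Mul(-5, 122), -348960) = Add(-610, -348960) = -349570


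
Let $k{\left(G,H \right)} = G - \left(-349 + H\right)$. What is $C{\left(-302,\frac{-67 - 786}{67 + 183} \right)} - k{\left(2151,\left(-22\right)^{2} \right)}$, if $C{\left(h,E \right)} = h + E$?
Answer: $- \frac{580353}{250} \approx -2321.4$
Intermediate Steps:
$k{\left(G,H \right)} = 349 + G - H$
$C{\left(h,E \right)} = E + h$
$C{\left(-302,\frac{-67 - 786}{67 + 183} \right)} - k{\left(2151,\left(-22\right)^{2} \right)} = \left(\frac{-67 - 786}{67 + 183} - 302\right) - \left(349 + 2151 - \left(-22\right)^{2}\right) = \left(- \frac{853}{250} - 302\right) - \left(349 + 2151 - 484\right) = \left(\left(-853\right) \frac{1}{250} - 302\right) - \left(349 + 2151 - 484\right) = \left(- \frac{853}{250} - 302\right) - 2016 = - \frac{76353}{250} - 2016 = - \frac{580353}{250}$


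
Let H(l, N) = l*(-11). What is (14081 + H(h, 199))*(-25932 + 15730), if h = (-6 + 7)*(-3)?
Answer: -143991028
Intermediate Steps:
h = -3 (h = 1*(-3) = -3)
H(l, N) = -11*l
(14081 + H(h, 199))*(-25932 + 15730) = (14081 - 11*(-3))*(-25932 + 15730) = (14081 + 33)*(-10202) = 14114*(-10202) = -143991028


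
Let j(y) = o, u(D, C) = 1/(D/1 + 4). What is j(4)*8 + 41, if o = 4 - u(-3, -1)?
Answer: 65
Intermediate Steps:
u(D, C) = 1/(4 + D) (u(D, C) = 1/(D*1 + 4) = 1/(D + 4) = 1/(4 + D))
o = 3 (o = 4 - 1/(4 - 3) = 4 - 1/1 = 4 - 1*1 = 4 - 1 = 3)
j(y) = 3
j(4)*8 + 41 = 3*8 + 41 = 24 + 41 = 65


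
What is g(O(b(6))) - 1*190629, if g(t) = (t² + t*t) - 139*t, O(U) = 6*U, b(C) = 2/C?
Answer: -190899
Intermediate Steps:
g(t) = -139*t + 2*t² (g(t) = (t² + t²) - 139*t = 2*t² - 139*t = -139*t + 2*t²)
g(O(b(6))) - 1*190629 = (6*(2/6))*(-139 + 2*(6*(2/6))) - 1*190629 = (6*(2*(⅙)))*(-139 + 2*(6*(2*(⅙)))) - 190629 = (6*(⅓))*(-139 + 2*(6*(⅓))) - 190629 = 2*(-139 + 2*2) - 190629 = 2*(-139 + 4) - 190629 = 2*(-135) - 190629 = -270 - 190629 = -190899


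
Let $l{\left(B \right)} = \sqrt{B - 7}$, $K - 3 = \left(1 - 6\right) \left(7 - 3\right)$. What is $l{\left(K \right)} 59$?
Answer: $118 i \sqrt{6} \approx 289.04 i$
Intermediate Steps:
$K = -17$ ($K = 3 + \left(1 - 6\right) \left(7 - 3\right) = 3 - 20 = -17$)
$l{\left(B \right)} = \sqrt{-7 + B}$
$l{\left(K \right)} 59 = \sqrt{-7 - 17} \cdot 59 = \sqrt{-24} \cdot 59 = 2 i \sqrt{6} \cdot 59 = 118 i \sqrt{6}$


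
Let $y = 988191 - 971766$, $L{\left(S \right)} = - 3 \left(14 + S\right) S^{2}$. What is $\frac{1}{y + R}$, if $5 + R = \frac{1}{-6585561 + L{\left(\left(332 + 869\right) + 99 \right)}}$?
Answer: $\frac{6668565561}{109497846511619} \approx 6.0901 \cdot 10^{-5}$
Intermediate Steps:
$L{\left(S \right)} = S^{2} \left(-42 - 3 S\right)$ ($L{\left(S \right)} = \left(-42 - 3 S\right) S^{2} = S^{2} \left(-42 - 3 S\right)$)
$R = - \frac{33342827806}{6668565561}$ ($R = -5 + \frac{1}{-6585561 + 3 \left(\left(332 + 869\right) + 99\right)^{2} \left(-14 - \left(\left(332 + 869\right) + 99\right)\right)} = -5 + \frac{1}{-6585561 + 3 \left(1201 + 99\right)^{2} \left(-14 - \left(1201 + 99\right)\right)} = -5 + \frac{1}{-6585561 + 3 \cdot 1300^{2} \left(-14 - 1300\right)} = -5 + \frac{1}{-6585561 + 3 \cdot 1690000 \left(-14 - 1300\right)} = -5 + \frac{1}{-6585561 + 3 \cdot 1690000 \left(-1314\right)} = -5 + \frac{1}{-6585561 - 6661980000} = -5 + \frac{1}{-6668565561} = -5 - \frac{1}{6668565561} = - \frac{33342827806}{6668565561} \approx -5.0$)
$y = 16425$
$\frac{1}{y + R} = \frac{1}{16425 - \frac{33342827806}{6668565561}} = \frac{1}{\frac{109497846511619}{6668565561}} = \frac{6668565561}{109497846511619}$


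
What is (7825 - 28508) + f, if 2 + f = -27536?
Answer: -48221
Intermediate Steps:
f = -27538 (f = -2 - 27536 = -27538)
(7825 - 28508) + f = (7825 - 28508) - 27538 = -20683 - 27538 = -48221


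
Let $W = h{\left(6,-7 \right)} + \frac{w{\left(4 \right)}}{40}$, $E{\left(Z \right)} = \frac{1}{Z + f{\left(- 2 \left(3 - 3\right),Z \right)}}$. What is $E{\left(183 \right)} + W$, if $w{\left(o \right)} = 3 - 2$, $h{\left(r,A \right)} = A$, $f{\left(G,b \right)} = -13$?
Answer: $- \frac{4739}{680} \approx -6.9691$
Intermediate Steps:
$E{\left(Z \right)} = \frac{1}{-13 + Z}$ ($E{\left(Z \right)} = \frac{1}{Z - 13} = \frac{1}{-13 + Z}$)
$w{\left(o \right)} = 1$ ($w{\left(o \right)} = 3 - 2 = 1$)
$W = - \frac{279}{40}$ ($W = -7 + 1 \cdot \frac{1}{40} = -7 + \frac{1}{40} = - \frac{279}{40} \approx -6.975$)
$E{\left(183 \right)} + W = \frac{1}{-13 + 183} - \frac{279}{40} = \frac{1}{170} - \frac{279}{40} = - \frac{4739}{680}$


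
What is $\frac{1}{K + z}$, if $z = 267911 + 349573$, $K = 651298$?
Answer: $\frac{1}{1268782} \approx 7.8816 \cdot 10^{-7}$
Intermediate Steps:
$z = 617484$
$\frac{1}{K + z} = \frac{1}{651298 + 617484} = \frac{1}{1268782}$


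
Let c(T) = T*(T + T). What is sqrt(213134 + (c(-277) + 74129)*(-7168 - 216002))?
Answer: 2*I*sqrt(12697594414) ≈ 2.2537e+5*I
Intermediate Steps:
c(T) = 2*T**2 (c(T) = T*(2*T) = 2*T**2)
sqrt(213134 + (c(-277) + 74129)*(-7168 - 216002)) = sqrt(213134 + (2*(-277)**2 + 74129)*(-7168 - 216002)) = sqrt(213134 + (2*76729 + 74129)*(-223170)) = sqrt(213134 + (153458 + 74129)*(-223170)) = sqrt(213134 + 227587*(-223170)) = sqrt(213134 - 50790590790) = sqrt(-50790377656) = 2*I*sqrt(12697594414)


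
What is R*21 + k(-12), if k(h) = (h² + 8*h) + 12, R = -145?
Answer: -2985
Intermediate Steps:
k(h) = 12 + h² + 8*h
R*21 + k(-12) = -145*21 + (12 + (-12)² + 8*(-12)) = -3045 + (12 + 144 - 96) = -3045 + 60 = -2985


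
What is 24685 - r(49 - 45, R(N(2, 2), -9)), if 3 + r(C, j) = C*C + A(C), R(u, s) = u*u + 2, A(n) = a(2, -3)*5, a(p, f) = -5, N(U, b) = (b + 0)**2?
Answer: 24697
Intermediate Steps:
N(U, b) = b**2
A(n) = -25 (A(n) = -5*5 = -25)
R(u, s) = 2 + u**2 (R(u, s) = u**2 + 2 = 2 + u**2)
r(C, j) = -28 + C**2 (r(C, j) = -3 + (C*C - 25) = -3 + (C**2 - 25) = -3 + (-25 + C**2) = -28 + C**2)
24685 - r(49 - 45, R(N(2, 2), -9)) = 24685 - (-28 + (49 - 45)**2) = 24685 - (-28 + 4**2) = 24685 - (-28 + 16) = 24685 - 1*(-12) = 24685 + 12 = 24697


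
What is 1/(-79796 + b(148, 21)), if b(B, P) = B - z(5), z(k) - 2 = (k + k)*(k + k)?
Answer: -1/79750 ≈ -1.2539e-5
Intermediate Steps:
z(k) = 2 + 4*k**2 (z(k) = 2 + (k + k)*(k + k) = 2 + (2*k)*(2*k) = 2 + 4*k**2)
b(B, P) = -102 + B (b(B, P) = B - (2 + 4*5**2) = B - (2 + 4*25) = B - (2 + 100) = B - 1*102 = B - 102 = -102 + B)
1/(-79796 + b(148, 21)) = 1/(-79796 + (-102 + 148)) = 1/(-79796 + 46) = 1/(-79750) = -1/79750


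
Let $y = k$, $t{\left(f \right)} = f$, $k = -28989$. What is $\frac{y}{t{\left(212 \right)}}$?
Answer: $- \frac{28989}{212} \approx -136.74$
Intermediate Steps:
$y = -28989$
$\frac{y}{t{\left(212 \right)}} = - \frac{28989}{212}$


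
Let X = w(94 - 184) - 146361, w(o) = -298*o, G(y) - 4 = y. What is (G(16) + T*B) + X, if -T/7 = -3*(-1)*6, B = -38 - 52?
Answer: -108181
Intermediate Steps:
G(y) = 4 + y
B = -90
T = -126 (T = -7*(-3*(-1))*6 = -21*6 = -7*18 = -126)
X = -119541 (X = -298*(94 - 184) - 146361 = -298*(-90) - 146361 = 26820 - 146361 = -119541)
(G(16) + T*B) + X = ((4 + 16) - 126*(-90)) - 119541 = (20 + 11340) - 119541 = 11360 - 119541 = -108181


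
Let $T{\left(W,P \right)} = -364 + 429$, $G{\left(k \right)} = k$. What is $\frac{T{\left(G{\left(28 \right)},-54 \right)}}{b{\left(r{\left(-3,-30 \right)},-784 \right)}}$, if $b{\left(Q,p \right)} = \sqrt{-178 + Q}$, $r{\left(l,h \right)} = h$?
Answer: $- \frac{5 i \sqrt{13}}{4} \approx - 4.5069 i$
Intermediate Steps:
$T{\left(W,P \right)} = 65$
$\frac{T{\left(G{\left(28 \right)},-54 \right)}}{b{\left(r{\left(-3,-30 \right)},-784 \right)}} = \frac{65}{\sqrt{-178 - 30}} = \frac{65}{\sqrt{-208}} = \frac{65}{4 i \sqrt{13}} = 65 \left(- \frac{i \sqrt{13}}{52}\right) = - \frac{5 i \sqrt{13}}{4}$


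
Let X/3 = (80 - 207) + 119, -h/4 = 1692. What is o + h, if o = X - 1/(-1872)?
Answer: -12714623/1872 ≈ -6792.0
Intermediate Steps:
h = -6768 (h = -4*1692 = -6768)
X = -24 (X = 3*((80 - 207) + 119) = 3*(-127 + 119) = 3*(-8) = -24)
o = -44927/1872 (o = -24 - 1/(-1872) = -24 - 1*(-1/1872) = -24 + 1/1872 = -44927/1872 ≈ -23.999)
o + h = -44927/1872 - 6768 = -12714623/1872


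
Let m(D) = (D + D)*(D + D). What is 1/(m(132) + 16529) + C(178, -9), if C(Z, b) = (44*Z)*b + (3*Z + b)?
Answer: -6032559674/86225 ≈ -69963.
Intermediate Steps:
m(D) = 4*D² (m(D) = (2*D)*(2*D) = 4*D²)
C(Z, b) = b + 3*Z + 44*Z*b (C(Z, b) = 44*Z*b + (b + 3*Z) = b + 3*Z + 44*Z*b)
1/(m(132) + 16529) + C(178, -9) = 1/(4*132² + 16529) + (-9 + 3*178 + 44*178*(-9)) = 1/(4*17424 + 16529) + (-9 + 534 - 70488) = 1/(69696 + 16529) - 69963 = 1/86225 - 69963 = -6032559674/86225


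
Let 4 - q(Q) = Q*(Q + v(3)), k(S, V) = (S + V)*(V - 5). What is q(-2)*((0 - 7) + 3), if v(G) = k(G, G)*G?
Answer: 288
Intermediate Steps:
k(S, V) = (-5 + V)*(S + V) (k(S, V) = (S + V)*(-5 + V) = (-5 + V)*(S + V))
v(G) = G*(-10*G + 2*G²) (v(G) = (G² - 5*G - 5*G + G*G)*G = (G² - 5*G - 5*G + G²)*G = (-10*G + 2*G²)*G = G*(-10*G + 2*G²))
q(Q) = 4 - Q*(-36 + Q) (q(Q) = 4 - Q*(Q + 2*3²*(-5 + 3)) = 4 - Q*(Q + 2*9*(-2)) = 4 - Q*(Q - 36) = 4 - Q*(-36 + Q))
q(-2)*((0 - 7) + 3) = (4 - 1*(-2)² + 36*(-2))*((0 - 7) + 3) = (4 - 1*4 - 72)*(-7 + 3) = (4 - 4 - 72)*(-4) = -72*(-4) = 288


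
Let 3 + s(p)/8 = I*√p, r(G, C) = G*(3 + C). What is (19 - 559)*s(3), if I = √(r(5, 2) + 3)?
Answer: 12960 - 8640*√21 ≈ -26633.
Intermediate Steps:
I = 2*√7 (I = √(5*(3 + 2) + 3) = √(5*5 + 3) = √(25 + 3) = √28 = 2*√7 ≈ 5.2915)
s(p) = -24 + 16*√7*√p (s(p) = -24 + 8*((2*√7)*√p) = -24 + 8*(2*√7*√p) = -24 + 16*√7*√p)
(19 - 559)*s(3) = (19 - 559)*(-24 + 16*√7*√3) = -540*(-24 + 16*√21) = 12960 - 8640*√21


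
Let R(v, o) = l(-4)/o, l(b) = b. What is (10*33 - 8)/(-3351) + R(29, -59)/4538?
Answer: -43099760/448601721 ≈ -0.096076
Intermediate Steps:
R(v, o) = -4/o
(10*33 - 8)/(-3351) + R(29, -59)/4538 = (10*33 - 8)/(-3351) - 4/(-59)/4538 = (330 - 8)*(-1/3351) - 4*(-1/59)*(1/4538) = 322*(-1/3351) + (4/59)*(1/4538) = -322/3351 + 2/133871 = -43099760/448601721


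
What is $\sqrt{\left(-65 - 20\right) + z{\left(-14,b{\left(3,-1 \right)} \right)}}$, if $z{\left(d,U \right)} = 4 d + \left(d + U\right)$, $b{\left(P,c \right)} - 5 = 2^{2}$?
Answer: $i \sqrt{146} \approx 12.083 i$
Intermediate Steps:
$b{\left(P,c \right)} = 9$ ($b{\left(P,c \right)} = 5 + 2^{2} = 5 + 4 = 9$)
$z{\left(d,U \right)} = U + 5 d$ ($z{\left(d,U \right)} = 4 d + \left(U + d\right) = U + 5 d$)
$\sqrt{\left(-65 - 20\right) + z{\left(-14,b{\left(3,-1 \right)} \right)}} = \sqrt{\left(-65 - 20\right) + \left(9 + 5 \left(-14\right)\right)} = \sqrt{\left(-65 - 20\right) + \left(9 - 70\right)} = \sqrt{-85 - 61} = \sqrt{-146} = i \sqrt{146}$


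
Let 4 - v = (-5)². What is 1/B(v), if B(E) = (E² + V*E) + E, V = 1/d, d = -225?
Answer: 75/31507 ≈ 0.0023804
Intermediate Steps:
V = -1/225 (V = 1/(-225) = -1/225 ≈ -0.0044444)
v = -21 (v = 4 - 1*(-5)² = 4 - 1*25 = 4 - 25 = -21)
B(E) = E² + 224*E/225 (B(E) = (E² - E/225) + E = E² + 224*E/225)
1/B(v) = 1/((1/225)*(-21)*(224 + 225*(-21))) = 1/((1/225)*(-21)*(224 - 4725)) = 1/((1/225)*(-21)*(-4501)) = 1/(31507/75) = 75/31507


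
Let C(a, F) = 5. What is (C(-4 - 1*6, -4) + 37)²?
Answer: 1764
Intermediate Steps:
(C(-4 - 1*6, -4) + 37)² = (5 + 37)² = 42² = 1764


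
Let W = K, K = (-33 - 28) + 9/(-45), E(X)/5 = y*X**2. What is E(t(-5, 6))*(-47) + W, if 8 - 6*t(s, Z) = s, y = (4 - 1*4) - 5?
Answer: 981859/180 ≈ 5454.8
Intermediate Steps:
y = -5 (y = (4 - 4) - 5 = 0 - 5 = -5)
t(s, Z) = 4/3 - s/6
E(X) = -25*X**2 (E(X) = 5*(-5*X**2) = -25*X**2)
K = -306/5 (K = -61 + 9*(-1/45) = -61 - 1/5 = -306/5 ≈ -61.200)
W = -306/5 ≈ -61.200
E(t(-5, 6))*(-47) + W = -25*(4/3 - 1/6*(-5))**2*(-47) - 306/5 = -25*(4/3 + 5/6)**2*(-47) - 306/5 = -25*(13/6)**2*(-47) - 306/5 = -25*169/36*(-47) - 306/5 = -4225/36*(-47) - 306/5 = 198575/36 - 306/5 = 981859/180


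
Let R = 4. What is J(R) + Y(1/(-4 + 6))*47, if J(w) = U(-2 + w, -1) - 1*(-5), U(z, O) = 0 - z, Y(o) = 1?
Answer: 50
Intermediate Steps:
U(z, O) = -z
J(w) = 7 - w (J(w) = -(-2 + w) - 1*(-5) = (2 - w) + 5 = 7 - w)
J(R) + Y(1/(-4 + 6))*47 = (7 - 1*4) + 1*47 = (7 - 4) + 47 = 3 + 47 = 50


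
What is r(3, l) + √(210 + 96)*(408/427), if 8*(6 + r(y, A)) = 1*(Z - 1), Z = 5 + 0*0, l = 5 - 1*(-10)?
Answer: -11/2 + 1224*√34/427 ≈ 11.214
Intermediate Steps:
l = 15 (l = 5 + 10 = 15)
Z = 5 (Z = 5 + 0 = 5)
r(y, A) = -11/2 (r(y, A) = -6 + (1*(5 - 1))/8 = -6 + (1*4)/8 = -6 + (⅛)*4 = -6 + ½ = -11/2)
r(3, l) + √(210 + 96)*(408/427) = -11/2 + √(210 + 96)*(408/427) = -11/2 + √306*(408*(1/427)) = -11/2 + (3*√34)*(408/427) = -11/2 + 1224*√34/427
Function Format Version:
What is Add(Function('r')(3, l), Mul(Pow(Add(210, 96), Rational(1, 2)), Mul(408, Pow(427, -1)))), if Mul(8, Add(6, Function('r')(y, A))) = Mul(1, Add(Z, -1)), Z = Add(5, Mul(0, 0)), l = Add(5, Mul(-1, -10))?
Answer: Add(Rational(-11, 2), Mul(Rational(1224, 427), Pow(34, Rational(1, 2)))) ≈ 11.214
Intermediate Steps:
l = 15 (l = Add(5, 10) = 15)
Z = 5 (Z = Add(5, 0) = 5)
Function('r')(y, A) = Rational(-11, 2) (Function('r')(y, A) = Add(-6, Mul(Rational(1, 8), Mul(1, Add(5, -1)))) = Add(-6, Mul(Rational(1, 8), Mul(1, 4))) = Add(-6, Mul(Rational(1, 8), 4)) = Add(-6, Rational(1, 2)) = Rational(-11, 2))
Add(Function('r')(3, l), Mul(Pow(Add(210, 96), Rational(1, 2)), Mul(408, Pow(427, -1)))) = Add(Rational(-11, 2), Mul(Pow(Add(210, 96), Rational(1, 2)), Mul(408, Pow(427, -1)))) = Add(Rational(-11, 2), Mul(Pow(306, Rational(1, 2)), Mul(408, Rational(1, 427)))) = Add(Rational(-11, 2), Mul(Mul(3, Pow(34, Rational(1, 2))), Rational(408, 427))) = Add(Rational(-11, 2), Mul(Rational(1224, 427), Pow(34, Rational(1, 2))))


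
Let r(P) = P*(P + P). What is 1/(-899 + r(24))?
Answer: 1/253 ≈ 0.0039526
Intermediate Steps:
r(P) = 2*P² (r(P) = P*(2*P) = 2*P²)
1/(-899 + r(24)) = 1/(-899 + 2*24²) = 1/(-899 + 2*576) = 1/(-899 + 1152) = 1/253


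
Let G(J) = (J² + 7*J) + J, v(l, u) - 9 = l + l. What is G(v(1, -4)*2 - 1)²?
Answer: 370881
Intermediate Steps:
v(l, u) = 9 + 2*l (v(l, u) = 9 + (l + l) = 9 + 2*l)
G(J) = J² + 8*J
G(v(1, -4)*2 - 1)² = (((9 + 2*1)*2 - 1)*(8 + ((9 + 2*1)*2 - 1)))² = (((9 + 2)*2 - 1)*(8 + ((9 + 2)*2 - 1)))² = ((11*2 - 1)*(8 + (11*2 - 1)))² = ((22 - 1)*(8 + (22 - 1)))² = (21*(8 + 21))² = (21*29)² = 609² = 370881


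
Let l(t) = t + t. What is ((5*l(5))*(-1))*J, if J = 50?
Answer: -2500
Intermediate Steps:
l(t) = 2*t
((5*l(5))*(-1))*J = ((5*(2*5))*(-1))*50 = ((5*10)*(-1))*50 = (50*(-1))*50 = -50*50 = -2500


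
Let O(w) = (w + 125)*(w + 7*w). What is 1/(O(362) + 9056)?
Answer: 1/1419408 ≈ 7.0452e-7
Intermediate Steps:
O(w) = 8*w*(125 + w) (O(w) = (125 + w)*(8*w) = 8*w*(125 + w))
1/(O(362) + 9056) = 1/(8*362*(125 + 362) + 9056) = 1/(8*362*487 + 9056) = 1/(1410352 + 9056) = 1/1419408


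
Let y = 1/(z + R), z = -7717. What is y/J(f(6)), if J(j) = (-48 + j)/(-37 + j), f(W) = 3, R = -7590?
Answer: -34/688815 ≈ -4.9360e-5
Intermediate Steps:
J(j) = (-48 + j)/(-37 + j)
y = -1/15307 (y = 1/(-7717 - 7590) = 1/(-15307) = -1/15307 ≈ -6.5330e-5)
y/J(f(6)) = -(-37 + 3)/(-48 + 3)/15307 = -1/(15307*(-45/(-34))) = -1/(15307*((-1/34*(-45)))) = -1/(15307*45/34) = -1/15307*34/45 = -34/688815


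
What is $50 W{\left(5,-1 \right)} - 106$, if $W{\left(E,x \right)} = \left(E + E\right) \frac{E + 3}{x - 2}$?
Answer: $- \frac{4318}{3} \approx -1439.3$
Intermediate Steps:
$W{\left(E,x \right)} = \frac{2 E \left(3 + E\right)}{-2 + x}$ ($W{\left(E,x \right)} = 2 E \frac{3 + E}{-2 + x} = \frac{2 E \left(3 + E\right)}{-2 + x}$)
$50 W{\left(5,-1 \right)} - 106 = 50 \cdot 2 \cdot 5 \frac{1}{-2 - 1} \left(3 + 5\right) - 106 = 50 \cdot 2 \cdot 5 \frac{1}{-3} \cdot 8 - 106 = 50 \cdot 2 \cdot 5 \left(- \frac{1}{3}\right) 8 - 106 = 50 \left(- \frac{80}{3}\right) - 106 = - \frac{4000}{3} - 106 = - \frac{4318}{3}$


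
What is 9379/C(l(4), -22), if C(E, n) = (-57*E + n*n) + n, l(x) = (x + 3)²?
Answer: -9379/2331 ≈ -4.0236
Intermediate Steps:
l(x) = (3 + x)²
C(E, n) = n + n² - 57*E (C(E, n) = (-57*E + n²) + n = (n² - 57*E) + n = n + n² - 57*E)
9379/C(l(4), -22) = 9379/(-22 + (-22)² - 57*(3 + 4)²) = 9379/(-22 + 484 - 57*7²) = 9379/(-22 + 484 - 57*49) = 9379/(-22 + 484 - 2793) = 9379/(-2331) = 9379*(-1/2331) = -9379/2331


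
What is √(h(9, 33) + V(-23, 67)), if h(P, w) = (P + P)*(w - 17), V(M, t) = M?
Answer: √265 ≈ 16.279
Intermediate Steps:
h(P, w) = 2*P*(-17 + w) (h(P, w) = (2*P)*(-17 + w) = 2*P*(-17 + w))
√(h(9, 33) + V(-23, 67)) = √(2*9*(-17 + 33) - 23) = √(2*9*16 - 23) = √(288 - 23) = √265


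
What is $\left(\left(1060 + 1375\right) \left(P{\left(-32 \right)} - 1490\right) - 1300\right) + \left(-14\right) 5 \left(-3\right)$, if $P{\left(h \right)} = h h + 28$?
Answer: $-1067620$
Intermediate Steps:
$P{\left(h \right)} = 28 + h^{2}$ ($P{\left(h \right)} = h^{2} + 28 = 28 + h^{2}$)
$\left(\left(1060 + 1375\right) \left(P{\left(-32 \right)} - 1490\right) - 1300\right) + \left(-14\right) 5 \left(-3\right) = \left(\left(1060 + 1375\right) \left(\left(28 + \left(-32\right)^{2}\right) - 1490\right) - 1300\right) + \left(-14\right) 5 \left(-3\right) = \left(2435 \left(\left(28 + 1024\right) - 1490\right) - 1300\right) - -210 = \left(2435 \left(1052 - 1490\right) - 1300\right) + 210 = \left(2435 \left(-438\right) - 1300\right) + 210 = \left(-1066530 - 1300\right) + 210 = -1067830 + 210 = -1067620$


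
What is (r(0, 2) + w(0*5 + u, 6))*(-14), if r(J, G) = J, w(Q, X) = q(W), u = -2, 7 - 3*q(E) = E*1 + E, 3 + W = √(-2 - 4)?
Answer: -182/3 + 28*I*√6/3 ≈ -60.667 + 22.862*I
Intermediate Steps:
W = -3 + I*√6 (W = -3 + √(-2 - 4) = -3 + √(-6) = -3 + I*√6 ≈ -3.0 + 2.4495*I)
q(E) = 7/3 - 2*E/3 (q(E) = 7/3 - (E*1 + E)/3 = 7/3 - (E + E)/3 = 7/3 - 2*E/3)
w(Q, X) = 13/3 - 2*I*√6/3 (w(Q, X) = 7/3 - 2*(-3 + I*√6)/3 = 7/3 + (2 - 2*I*√6/3) = 13/3 - 2*I*√6/3)
(r(0, 2) + w(0*5 + u, 6))*(-14) = (0 + (13/3 - 2*I*√6/3))*(-14) = (13/3 - 2*I*√6/3)*(-14) = -182/3 + 28*I*√6/3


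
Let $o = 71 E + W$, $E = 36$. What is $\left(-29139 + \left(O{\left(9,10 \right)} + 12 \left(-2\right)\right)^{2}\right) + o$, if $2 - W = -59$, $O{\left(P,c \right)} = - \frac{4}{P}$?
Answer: $- \frac{2099882}{81} \approx -25924.0$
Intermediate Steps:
$W = 61$ ($W = 2 - -59 = 2 + 59 = 61$)
$o = 2617$ ($o = 71 \cdot 36 + 61 = 2556 + 61 = 2617$)
$\left(-29139 + \left(O{\left(9,10 \right)} + 12 \left(-2\right)\right)^{2}\right) + o = \left(-29139 + \left(- \frac{4}{9} + 12 \left(-2\right)\right)^{2}\right) + 2617 = \left(-29139 + \left(\left(-4\right) \frac{1}{9} - 24\right)^{2}\right) + 2617 = \left(-29139 + \left(- \frac{4}{9} - 24\right)^{2}\right) + 2617 = \left(-29139 + \left(- \frac{220}{9}\right)^{2}\right) + 2617 = \left(-29139 + \frac{48400}{81}\right) + 2617 = - \frac{2311859}{81} + 2617 = - \frac{2099882}{81}$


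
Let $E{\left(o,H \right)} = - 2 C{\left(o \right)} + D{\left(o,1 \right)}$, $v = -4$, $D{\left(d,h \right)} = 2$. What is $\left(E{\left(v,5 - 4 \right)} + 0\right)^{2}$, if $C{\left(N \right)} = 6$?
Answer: $100$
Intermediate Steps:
$E{\left(o,H \right)} = -10$ ($E{\left(o,H \right)} = \left(-2\right) 6 + 2 = -12 + 2 = -10$)
$\left(E{\left(v,5 - 4 \right)} + 0\right)^{2} = \left(-10 + 0\right)^{2} = \left(-10\right)^{2} = 100$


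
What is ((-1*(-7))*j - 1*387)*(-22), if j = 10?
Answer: 6974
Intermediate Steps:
((-1*(-7))*j - 1*387)*(-22) = (-1*(-7)*10 - 1*387)*(-22) = (7*10 - 387)*(-22) = (70 - 387)*(-22) = -317*(-22) = 6974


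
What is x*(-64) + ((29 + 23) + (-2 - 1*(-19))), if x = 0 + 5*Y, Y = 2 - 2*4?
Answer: 1989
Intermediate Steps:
Y = -6 (Y = 2 - 8 = -6)
x = -30 (x = 0 + 5*(-6) = 0 - 30 = -30)
x*(-64) + ((29 + 23) + (-2 - 1*(-19))) = -30*(-64) + ((29 + 23) + (-2 - 1*(-19))) = 1920 + (52 + (-2 + 19)) = 1920 + (52 + 17) = 1920 + 69 = 1989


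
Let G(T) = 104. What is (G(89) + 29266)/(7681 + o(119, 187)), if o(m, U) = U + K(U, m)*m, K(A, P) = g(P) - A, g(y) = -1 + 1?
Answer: -1958/959 ≈ -2.0417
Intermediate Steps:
g(y) = 0
K(A, P) = -A (K(A, P) = 0 - A = -A)
o(m, U) = U - U*m (o(m, U) = U + (-U)*m = U - U*m)
(G(89) + 29266)/(7681 + o(119, 187)) = (104 + 29266)/(7681 + 187*(1 - 1*119)) = 29370/(7681 + 187*(1 - 119)) = 29370/(7681 + 187*(-118)) = 29370/(7681 - 22066) = 29370/(-14385) = 29370*(-1/14385) = -1958/959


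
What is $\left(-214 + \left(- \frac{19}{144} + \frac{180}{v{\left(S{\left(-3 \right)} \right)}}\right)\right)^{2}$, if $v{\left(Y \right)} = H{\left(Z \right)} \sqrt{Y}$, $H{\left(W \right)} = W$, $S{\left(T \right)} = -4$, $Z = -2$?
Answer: $\frac{908806825}{20736} - \frac{154175 i}{8} \approx 43828.0 - 19272.0 i$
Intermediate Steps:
$v{\left(Y \right)} = - 2 \sqrt{Y}$
$\left(-214 + \left(- \frac{19}{144} + \frac{180}{v{\left(S{\left(-3 \right)} \right)}}\right)\right)^{2} = \left(-214 + \left(- \frac{19}{144} + \frac{180}{\left(-2\right) \sqrt{-4}}\right)\right)^{2} = \left(-214 + \left(\left(-19\right) \frac{1}{144} + \frac{180}{\left(-2\right) 2 i}\right)\right)^{2} = \left(-214 - \left(\frac{19}{144} - \frac{180}{\left(-4\right) i}\right)\right)^{2} = \left(-214 - \left(\frac{19}{144} - 180 \frac{i}{4}\right)\right)^{2} = \left(-214 - \left(\frac{19}{144} - 45 i\right)\right)^{2} = \left(- \frac{30835}{144} + 45 i\right)^{2}$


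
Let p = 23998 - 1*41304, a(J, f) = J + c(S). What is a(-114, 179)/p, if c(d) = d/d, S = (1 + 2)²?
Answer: 113/17306 ≈ 0.0065295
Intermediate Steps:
S = 9 (S = 3² = 9)
c(d) = 1
a(J, f) = 1 + J (a(J, f) = J + 1 = 1 + J)
p = -17306 (p = 23998 - 41304 = -17306)
a(-114, 179)/p = (1 - 114)/(-17306) = -113*(-1/17306) = 113/17306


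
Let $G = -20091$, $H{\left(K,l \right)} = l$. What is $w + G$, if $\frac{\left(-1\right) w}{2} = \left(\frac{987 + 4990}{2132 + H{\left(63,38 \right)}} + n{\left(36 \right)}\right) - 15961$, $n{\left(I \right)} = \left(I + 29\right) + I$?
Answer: $\frac{12611488}{1085} \approx 11623.0$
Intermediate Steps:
$n{\left(I \right)} = 29 + 2 I$ ($n{\left(I \right)} = \left(29 + I\right) + I = 29 + 2 I$)
$w = \frac{34410223}{1085}$ ($w = - 2 \left(\left(\frac{987 + 4990}{2132 + 38} + \left(29 + 2 \cdot 36\right)\right) - 15961\right) = - 2 \left(\left(\frac{5977}{2170} + \left(29 + 72\right)\right) - 15961\right) = - 2 \left(\left(5977 \cdot \frac{1}{2170} + 101\right) - 15961\right) = - 2 \left(\left(\frac{5977}{2170} + 101\right) - 15961\right) = - 2 \left(\frac{225147}{2170} - 15961\right) = \left(-2\right) \left(- \frac{34410223}{2170}\right) = \frac{34410223}{1085} \approx 31715.0$)
$w + G = \frac{34410223}{1085} - 20091 = \frac{12611488}{1085}$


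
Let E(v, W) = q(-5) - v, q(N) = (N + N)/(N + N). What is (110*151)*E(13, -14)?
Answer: -199320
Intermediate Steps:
q(N) = 1 (q(N) = (2*N)/((2*N)) = (2*N)*(1/(2*N)) = 1)
E(v, W) = 1 - v
(110*151)*E(13, -14) = (110*151)*(1 - 1*13) = 16610*(1 - 13) = 16610*(-12) = -199320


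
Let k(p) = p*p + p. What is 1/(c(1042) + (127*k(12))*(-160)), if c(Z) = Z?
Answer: -1/3168878 ≈ -3.1557e-7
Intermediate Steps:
k(p) = p + p² (k(p) = p² + p = p + p²)
1/(c(1042) + (127*k(12))*(-160)) = 1/(1042 + (127*(12*(1 + 12)))*(-160)) = 1/(1042 + (127*(12*13))*(-160)) = 1/(1042 + (127*156)*(-160)) = 1/(1042 + 19812*(-160)) = 1/(1042 - 3169920) = 1/(-3168878) = -1/3168878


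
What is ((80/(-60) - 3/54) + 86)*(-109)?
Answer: -166007/18 ≈ -9222.6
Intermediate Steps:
((80/(-60) - 3/54) + 86)*(-109) = ((80*(-1/60) - 3*1/54) + 86)*(-109) = ((-4/3 - 1/18) + 86)*(-109) = (-25/18 + 86)*(-109) = (1523/18)*(-109) = -166007/18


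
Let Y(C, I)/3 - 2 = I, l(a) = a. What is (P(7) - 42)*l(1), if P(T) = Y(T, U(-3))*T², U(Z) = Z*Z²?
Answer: -3717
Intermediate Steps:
U(Z) = Z³
Y(C, I) = 6 + 3*I
P(T) = -75*T² (P(T) = (6 + 3*(-3)³)*T² = (6 + 3*(-27))*T² = (6 - 81)*T² = -75*T²)
(P(7) - 42)*l(1) = (-75*7² - 42)*1 = (-75*49 - 42)*1 = (-3675 - 42)*1 = -3717*1 = -3717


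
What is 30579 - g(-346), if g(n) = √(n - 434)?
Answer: 30579 - 2*I*√195 ≈ 30579.0 - 27.928*I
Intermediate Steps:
g(n) = √(-434 + n)
30579 - g(-346) = 30579 - √(-434 - 346) = 30579 - √(-780) = 30579 - 2*I*√195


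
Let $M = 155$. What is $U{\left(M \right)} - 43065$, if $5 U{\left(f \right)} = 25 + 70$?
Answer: $-43046$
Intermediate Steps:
$U{\left(f \right)} = 19$ ($U{\left(f \right)} = \frac{25 + 70}{5} = \frac{1}{5} \cdot 95 = 19$)
$U{\left(M \right)} - 43065 = 19 - 43065 = -43046$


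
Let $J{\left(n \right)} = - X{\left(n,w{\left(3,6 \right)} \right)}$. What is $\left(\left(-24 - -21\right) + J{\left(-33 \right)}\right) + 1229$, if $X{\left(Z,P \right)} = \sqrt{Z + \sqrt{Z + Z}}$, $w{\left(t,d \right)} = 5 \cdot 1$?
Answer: $1226 - \sqrt{-33 + i \sqrt{66}} \approx 1225.3 - 5.7873 i$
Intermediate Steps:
$w{\left(t,d \right)} = 5$
$X{\left(Z,P \right)} = \sqrt{Z + \sqrt{2} \sqrt{Z}}$ ($X{\left(Z,P \right)} = \sqrt{Z + \sqrt{2 Z}} = \sqrt{Z + \sqrt{2} \sqrt{Z}}$)
$J{\left(n \right)} = - \sqrt{n + \sqrt{2} \sqrt{n}}$
$\left(\left(-24 - -21\right) + J{\left(-33 \right)}\right) + 1229 = \left(\left(-24 - -21\right) - \sqrt{-33 + \sqrt{2} \sqrt{-33}}\right) + 1229 = \left(\left(-24 + 21\right) - \sqrt{-33 + \sqrt{2} i \sqrt{33}}\right) + 1229 = \left(-3 - \sqrt{-33 + i \sqrt{66}}\right) + 1229 = 1226 - \sqrt{-33 + i \sqrt{66}}$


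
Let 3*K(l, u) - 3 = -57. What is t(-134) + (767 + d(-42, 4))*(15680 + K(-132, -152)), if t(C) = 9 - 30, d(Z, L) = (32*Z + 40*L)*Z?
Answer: 790852669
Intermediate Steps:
d(Z, L) = Z*(32*Z + 40*L)
t(C) = -21
K(l, u) = -18 (K(l, u) = 1 + (⅓)*(-57) = 1 - 19 = -18)
t(-134) + (767 + d(-42, 4))*(15680 + K(-132, -152)) = -21 + (767 + 8*(-42)*(4*(-42) + 5*4))*(15680 - 18) = -21 + (767 + 8*(-42)*(-168 + 20))*15662 = -21 + (767 + 8*(-42)*(-148))*15662 = -21 + (767 + 49728)*15662 = -21 + 50495*15662 = -21 + 790852690 = 790852669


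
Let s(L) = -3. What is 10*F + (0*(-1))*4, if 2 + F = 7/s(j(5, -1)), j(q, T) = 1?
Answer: -130/3 ≈ -43.333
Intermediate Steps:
F = -13/3 (F = -2 + 7/(-3) = -2 + 7*(-⅓) = -2 - 7/3 = -13/3 ≈ -4.3333)
10*F + (0*(-1))*4 = 10*(-13/3) + (0*(-1))*4 = -130/3 + 0*4 = -130/3 + 0 = -130/3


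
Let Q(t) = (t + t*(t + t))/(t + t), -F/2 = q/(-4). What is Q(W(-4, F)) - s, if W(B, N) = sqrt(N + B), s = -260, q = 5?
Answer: 521/2 + I*sqrt(6)/2 ≈ 260.5 + 1.2247*I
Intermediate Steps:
F = 5/2 (F = -10/(-4) = -10*(-1)/4 = -2*(-5/4) = 5/2 ≈ 2.5000)
W(B, N) = sqrt(B + N)
Q(t) = (t + 2*t**2)/(2*t) (Q(t) = (t + t*(2*t))/((2*t)) = (t + 2*t**2)*(1/(2*t)) = (t + 2*t**2)/(2*t))
Q(W(-4, F)) - s = (1/2 + sqrt(-4 + 5/2)) - 1*(-260) = (1/2 + sqrt(-3/2)) + 260 = (1/2 + I*sqrt(6)/2) + 260 = 521/2 + I*sqrt(6)/2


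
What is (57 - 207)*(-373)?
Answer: 55950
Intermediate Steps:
(57 - 207)*(-373) = -150*(-373) = 55950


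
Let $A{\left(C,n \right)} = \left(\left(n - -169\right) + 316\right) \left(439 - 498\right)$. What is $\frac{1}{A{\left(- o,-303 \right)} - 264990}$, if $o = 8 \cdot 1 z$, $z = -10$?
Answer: $- \frac{1}{275728} \approx -3.6268 \cdot 10^{-6}$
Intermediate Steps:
$o = -80$ ($o = 8 \cdot 1 \left(-10\right) = 8 \left(-10\right) = -80$)
$A{\left(C,n \right)} = -28615 - 59 n$ ($A{\left(C,n \right)} = \left(\left(n + 169\right) + 316\right) \left(-59\right) = \left(\left(169 + n\right) + 316\right) \left(-59\right) = \left(485 + n\right) \left(-59\right) = -28615 - 59 n$)
$\frac{1}{A{\left(- o,-303 \right)} - 264990} = \frac{1}{\left(-28615 - -17877\right) - 264990} = \frac{1}{\left(-28615 + 17877\right) - 264990} = \frac{1}{-10738 - 264990} = \frac{1}{-275728} = - \frac{1}{275728}$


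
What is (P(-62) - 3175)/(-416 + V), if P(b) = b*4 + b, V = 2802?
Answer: -3485/2386 ≈ -1.4606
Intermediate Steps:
P(b) = 5*b (P(b) = 4*b + b = 5*b)
(P(-62) - 3175)/(-416 + V) = (5*(-62) - 3175)/(-416 + 2802) = (-310 - 3175)/2386 = -3485*1/2386 = -3485/2386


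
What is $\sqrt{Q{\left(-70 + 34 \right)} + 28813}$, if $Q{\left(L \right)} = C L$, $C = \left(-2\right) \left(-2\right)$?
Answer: $\sqrt{28669} \approx 169.32$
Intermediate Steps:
$C = 4$
$Q{\left(L \right)} = 4 L$
$\sqrt{Q{\left(-70 + 34 \right)} + 28813} = \sqrt{4 \left(-70 + 34\right) + 28813} = \sqrt{4 \left(-36\right) + 28813} = \sqrt{-144 + 28813} = \sqrt{28669}$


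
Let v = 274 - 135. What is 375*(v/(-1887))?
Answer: -17375/629 ≈ -27.623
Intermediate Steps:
v = 139
375*(v/(-1887)) = 375*(139/(-1887)) = 375*(139*(-1/1887)) = 375*(-139/1887) = -17375/629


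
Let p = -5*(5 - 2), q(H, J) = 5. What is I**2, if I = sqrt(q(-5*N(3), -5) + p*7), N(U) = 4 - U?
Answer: -100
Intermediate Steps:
p = -15 (p = -5*3 = -15)
I = 10*I (I = sqrt(5 - 15*7) = sqrt(5 - 105) = sqrt(-100) = 10*I ≈ 10.0*I)
I**2 = (10*I)**2 = -100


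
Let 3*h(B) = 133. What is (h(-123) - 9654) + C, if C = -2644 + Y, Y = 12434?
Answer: 541/3 ≈ 180.33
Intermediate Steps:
h(B) = 133/3 (h(B) = (⅓)*133 = 133/3)
C = 9790 (C = -2644 + 12434 = 9790)
(h(-123) - 9654) + C = (133/3 - 9654) + 9790 = -28829/3 + 9790 = 541/3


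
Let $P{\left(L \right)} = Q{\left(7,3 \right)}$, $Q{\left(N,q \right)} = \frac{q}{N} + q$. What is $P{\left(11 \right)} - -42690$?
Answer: $\frac{298854}{7} \approx 42693.0$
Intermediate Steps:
$Q{\left(N,q \right)} = q + \frac{q}{N}$ ($Q{\left(N,q \right)} = \frac{q}{N} + q = q + \frac{q}{N}$)
$P{\left(L \right)} = \frac{24}{7}$ ($P{\left(L \right)} = 3 + \frac{3}{7} = \frac{24}{7}$)
$P{\left(11 \right)} - -42690 = \frac{24}{7} - -42690 = \frac{24}{7} + 42690 = \frac{298854}{7}$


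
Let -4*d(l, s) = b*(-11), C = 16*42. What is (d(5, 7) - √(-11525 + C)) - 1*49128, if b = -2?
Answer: -98267/2 - I*√10853 ≈ -49134.0 - 104.18*I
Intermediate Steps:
C = 672
d(l, s) = -11/2 (d(l, s) = -(-1)*(-11)/2 = -¼*22 = -11/2)
(d(5, 7) - √(-11525 + C)) - 1*49128 = (-11/2 - √(-11525 + 672)) - 1*49128 = (-11/2 - √(-10853)) - 49128 = (-11/2 - I*√10853) - 49128 = -98267/2 - I*√10853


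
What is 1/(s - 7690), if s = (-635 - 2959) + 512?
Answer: -1/10772 ≈ -9.2833e-5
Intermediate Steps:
s = -3082 (s = -3594 + 512 = -3082)
1/(s - 7690) = 1/(-3082 - 7690) = 1/(-10772) = -1/10772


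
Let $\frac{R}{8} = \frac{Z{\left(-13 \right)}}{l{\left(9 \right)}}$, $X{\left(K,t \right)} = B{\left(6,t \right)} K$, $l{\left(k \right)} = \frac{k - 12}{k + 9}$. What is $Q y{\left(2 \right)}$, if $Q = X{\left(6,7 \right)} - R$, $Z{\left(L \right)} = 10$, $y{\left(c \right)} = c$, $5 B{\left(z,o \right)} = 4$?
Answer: $\frac{4848}{5} \approx 969.6$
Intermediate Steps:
$B{\left(z,o \right)} = \frac{4}{5}$ ($B{\left(z,o \right)} = \frac{1}{5} \cdot 4 = \frac{4}{5}$)
$l{\left(k \right)} = \frac{-12 + k}{9 + k}$
$X{\left(K,t \right)} = \frac{4 K}{5}$
$R = -480$ ($R = 8 \frac{10}{\frac{1}{9 + 9} \left(-12 + 9\right)} = 8 \frac{10}{\frac{1}{18} \left(-3\right)} = 8 \frac{10}{- \frac{1}{6}} = 8 \cdot 10 \left(-6\right) = 8 \left(-60\right) = -480$)
$Q = \frac{2424}{5}$ ($Q = \frac{4}{5} \cdot 6 - -480 = \frac{24}{5} + 480 = \frac{2424}{5} \approx 484.8$)
$Q y{\left(2 \right)} = \frac{2424}{5} \cdot 2 = \frac{4848}{5}$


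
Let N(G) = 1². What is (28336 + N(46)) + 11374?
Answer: 39711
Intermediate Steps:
N(G) = 1
(28336 + N(46)) + 11374 = (28336 + 1) + 11374 = 28337 + 11374 = 39711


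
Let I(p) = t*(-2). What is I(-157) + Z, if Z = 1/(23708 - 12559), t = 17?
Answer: -379065/11149 ≈ -34.000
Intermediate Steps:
Z = 1/11149 ≈ 8.9694e-5
I(p) = -34 (I(p) = 17*(-2) = -34)
I(-157) + Z = -34 + 1/11149 = -379065/11149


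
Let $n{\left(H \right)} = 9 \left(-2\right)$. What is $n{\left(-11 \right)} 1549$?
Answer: $-27882$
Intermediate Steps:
$n{\left(H \right)} = -18$
$n{\left(-11 \right)} 1549 = \left(-18\right) 1549 = -27882$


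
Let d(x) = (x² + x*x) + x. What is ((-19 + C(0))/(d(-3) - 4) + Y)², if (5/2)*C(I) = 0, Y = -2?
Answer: 1681/121 ≈ 13.893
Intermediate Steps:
C(I) = 0 (C(I) = (⅖)*0 = 0)
d(x) = x + 2*x² (d(x) = (x² + x²) + x = 2*x² + x = x + 2*x²)
((-19 + C(0))/(d(-3) - 4) + Y)² = ((-19 + 0)/(-3*(1 + 2*(-3)) - 4) - 2)² = (-19/(-3*(1 - 6) - 4) - 2)² = (-19/(-3*(-5) - 4) - 2)² = (-19/(15 - 4) - 2)² = (-19/11 - 2)² = (-41/11)² = 1681/121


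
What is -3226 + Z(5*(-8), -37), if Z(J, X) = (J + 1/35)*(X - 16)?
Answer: -38763/35 ≈ -1107.5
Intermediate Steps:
Z(J, X) = (-16 + X)*(1/35 + J) (Z(J, X) = (J + 1/35)*(-16 + X) = (1/35 + J)*(-16 + X) = (-16 + X)*(1/35 + J))
-3226 + Z(5*(-8), -37) = -3226 + (-16/35 - 80*(-8) + (1/35)*(-37) + (5*(-8))*(-37)) = -3226 + (-16/35 - 16*(-40) - 37/35 - 40*(-37)) = -3226 + (-16/35 + 640 - 37/35 + 1480) = -3226 + 74147/35 = -38763/35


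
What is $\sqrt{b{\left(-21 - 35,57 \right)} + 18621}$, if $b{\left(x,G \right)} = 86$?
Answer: $\sqrt{18707} \approx 136.77$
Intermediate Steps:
$\sqrt{b{\left(-21 - 35,57 \right)} + 18621} = \sqrt{86 + 18621} = \sqrt{18707}$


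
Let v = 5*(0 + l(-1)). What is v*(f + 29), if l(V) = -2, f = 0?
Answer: -290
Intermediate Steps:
v = -10 (v = 5*(0 - 2) = 5*(-2) = -10)
v*(f + 29) = -10*(0 + 29) = -10*29 = -290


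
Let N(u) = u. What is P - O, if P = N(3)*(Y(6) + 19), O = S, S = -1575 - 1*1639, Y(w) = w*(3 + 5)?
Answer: 3415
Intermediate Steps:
Y(w) = 8*w (Y(w) = w*8 = 8*w)
S = -3214 (S = -1575 - 1639 = -3214)
O = -3214
P = 201 (P = 3*(8*6 + 19) = 3*(48 + 19) = 3*67 = 201)
P - O = 201 - 1*(-3214) = 201 + 3214 = 3415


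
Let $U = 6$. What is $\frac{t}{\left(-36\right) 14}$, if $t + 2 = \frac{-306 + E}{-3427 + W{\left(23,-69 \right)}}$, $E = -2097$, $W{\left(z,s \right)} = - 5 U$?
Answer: $\frac{4511}{1742328} \approx 0.0025891$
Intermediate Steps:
$W{\left(z,s \right)} = -30$ ($W{\left(z,s \right)} = \left(-5\right) 6 = -30$)
$t = - \frac{4511}{3457}$ ($t = -2 + \frac{-306 - 2097}{-3427 - 30} = -2 - \frac{2403}{-3457} = -2 - - \frac{2403}{3457} = -2 + \frac{2403}{3457} = - \frac{4511}{3457} \approx -1.3049$)
$\frac{t}{\left(-36\right) 14} = - \frac{4511}{3457 \left(\left(-36\right) 14\right)} = - \frac{4511}{3457 \left(-504\right)} = \left(- \frac{4511}{3457}\right) \left(- \frac{1}{504}\right) = \frac{4511}{1742328}$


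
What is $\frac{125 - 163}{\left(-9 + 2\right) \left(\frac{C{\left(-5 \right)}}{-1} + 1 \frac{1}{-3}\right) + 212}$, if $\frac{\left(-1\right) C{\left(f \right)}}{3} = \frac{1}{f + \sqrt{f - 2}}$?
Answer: $- \frac{2381574}{13639427} + \frac{7182 i \sqrt{7}}{13639427} \approx -0.17461 + 0.0013932 i$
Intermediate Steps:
$C{\left(f \right)} = - \frac{3}{f + \sqrt{-2 + f}}$ ($C{\left(f \right)} = - \frac{3}{f + \sqrt{f - 2}} = - \frac{3}{f + \sqrt{-2 + f}}$)
$\frac{125 - 163}{\left(-9 + 2\right) \left(\frac{C{\left(-5 \right)}}{-1} + 1 \frac{1}{-3}\right) + 212} = \frac{125 - 163}{\left(-9 + 2\right) \left(\frac{\left(-3\right) \frac{1}{-5 + \sqrt{-2 - 5}}}{-1} + 1 \frac{1}{-3}\right) + 212} = - \frac{38}{- 7 \left(- \frac{3}{-5 + \sqrt{-7}} \left(-1\right) + 1 \left(- \frac{1}{3}\right)\right) + 212} = - \frac{38}{- 7 \left(- \frac{3}{-5 + i \sqrt{7}} \left(-1\right) - \frac{1}{3}\right) + 212} = - \frac{38}{- 7 \left(\frac{3}{-5 + i \sqrt{7}} - \frac{1}{3}\right) + 212} = - \frac{38}{- 7 \left(- \frac{1}{3} + \frac{3}{-5 + i \sqrt{7}}\right) + 212} = - \frac{38}{\left(\frac{7}{3} - \frac{21}{-5 + i \sqrt{7}}\right) + 212} = - \frac{38}{\frac{643}{3} - \frac{21}{-5 + i \sqrt{7}}}$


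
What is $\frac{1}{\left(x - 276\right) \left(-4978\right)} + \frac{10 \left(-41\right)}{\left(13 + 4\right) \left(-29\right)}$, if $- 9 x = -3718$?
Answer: $\frac{2518564883}{3028426036} \approx 0.83164$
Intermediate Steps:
$x = \frac{3718}{9}$ ($x = \left(- \frac{1}{9}\right) \left(-3718\right) = \frac{3718}{9} \approx 413.11$)
$\frac{1}{\left(x - 276\right) \left(-4978\right)} + \frac{10 \left(-41\right)}{\left(13 + 4\right) \left(-29\right)} = \frac{1}{\left(\frac{3718}{9} - 276\right) \left(-4978\right)} + \frac{10 \left(-41\right)}{\left(13 + 4\right) \left(-29\right)} = \frac{1}{\frac{3718}{9} - 276} \left(- \frac{1}{4978}\right) - \frac{410}{17 \left(-29\right)} = \frac{1}{\frac{1234}{9}} \left(- \frac{1}{4978}\right) - \frac{410}{-493} = \frac{9}{1234} \left(- \frac{1}{4978}\right) - - \frac{410}{493} = - \frac{9}{6142852} + \frac{410}{493} = \frac{2518564883}{3028426036}$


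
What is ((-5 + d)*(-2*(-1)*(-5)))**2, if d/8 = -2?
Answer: 44100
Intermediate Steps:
d = -16 (d = 8*(-2) = -16)
((-5 + d)*(-2*(-1)*(-5)))**2 = ((-5 - 16)*(-2*(-1)*(-5)))**2 = (-42*(-5))**2 = (-21*(-10))**2 = 210**2 = 44100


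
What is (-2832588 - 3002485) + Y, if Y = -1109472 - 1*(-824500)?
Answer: -6120045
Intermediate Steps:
Y = -284972 (Y = -1109472 + 824500 = -284972)
(-2832588 - 3002485) + Y = (-2832588 - 3002485) - 284972 = -5835073 - 284972 = -6120045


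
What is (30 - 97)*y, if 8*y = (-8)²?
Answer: -536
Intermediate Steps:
y = 8 (y = (⅛)*(-8)² = (⅛)*64 = 8)
(30 - 97)*y = (30 - 97)*8 = -67*8 = -536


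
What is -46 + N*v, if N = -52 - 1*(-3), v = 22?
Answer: -1124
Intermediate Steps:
N = -49 (N = -52 + 3 = -49)
-46 + N*v = -46 - 49*22 = -46 - 1078 = -1124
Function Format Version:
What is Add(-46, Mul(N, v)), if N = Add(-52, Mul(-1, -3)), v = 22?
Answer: -1124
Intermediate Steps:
N = -49 (N = Add(-52, 3) = -49)
Add(-46, Mul(N, v)) = Add(-46, Mul(-49, 22)) = Add(-46, -1078) = -1124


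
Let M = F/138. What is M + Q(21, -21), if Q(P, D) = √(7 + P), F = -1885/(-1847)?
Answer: 1885/254886 + 2*√7 ≈ 5.2989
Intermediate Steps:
F = 1885/1847 (F = -1885*(-1/1847) = 1885/1847 ≈ 1.0206)
M = 1885/254886 (M = (1885/1847)/138 = (1885/1847)*(1/138) = 1885/254886 ≈ 0.0073955)
M + Q(21, -21) = 1885/254886 + √(7 + 21) = 1885/254886 + √28 = 1885/254886 + 2*√7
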